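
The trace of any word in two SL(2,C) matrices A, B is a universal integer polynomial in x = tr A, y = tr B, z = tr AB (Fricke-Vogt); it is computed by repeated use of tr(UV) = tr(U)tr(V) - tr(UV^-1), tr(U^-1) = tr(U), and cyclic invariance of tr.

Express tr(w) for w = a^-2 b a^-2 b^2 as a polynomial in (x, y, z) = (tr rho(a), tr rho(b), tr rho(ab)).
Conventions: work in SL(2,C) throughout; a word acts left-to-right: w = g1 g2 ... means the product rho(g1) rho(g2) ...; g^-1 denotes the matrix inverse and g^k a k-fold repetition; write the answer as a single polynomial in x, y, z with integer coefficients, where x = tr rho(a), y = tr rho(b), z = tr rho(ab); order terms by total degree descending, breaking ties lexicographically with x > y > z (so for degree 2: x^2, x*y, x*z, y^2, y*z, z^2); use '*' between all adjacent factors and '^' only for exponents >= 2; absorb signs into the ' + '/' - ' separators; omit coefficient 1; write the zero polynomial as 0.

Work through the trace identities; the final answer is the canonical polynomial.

x^4*y^3 - 2*x^3*y^2*z - x^4*y - 2*x^2*y^3 + x^2*y*z^2 + x^3*z + 2*x*y^2*z + 3*x^2*y + y^3 - 2*x*z - 3*y

tr(b^2) = tr(b)*tr(b) - tr(1)   [square of b] = y^2 - 2
next, tr(b^3) = tr(b)*tr(b^2) - tr(b)   [square of b] = y^3 - 3*y
tr(b a b) = tr(b)*tr(a b) - tr(a)   [square of b] = y*z - x
tr(b^3 a) = tr(b)*tr(b a b) - tr(b a)   [square of b] = y^2*z - x*y - z
tr(b^3 a^-1) = tr(b^3)*tr(a) - tr(b^3 a)   [inverse elimination on a] = x*y^3 - y^2*z - 2*x*y + z
tr(b a^-2 b^2) = tr(b^3 a^-1)*tr(a) - tr(b^3)   [inverse elimination on a] = x^2*y^3 - x*y^2*z - 2*x^2*y - y^3 + x*z + 3*y
tr(a b a b) = tr(a b)*tr(a b) - tr(1)   [split at a repeated a] = z^2 - 2
tr(a b a) = tr(a)*tr(b a) - tr(b)   [square of a] = x*z - y
next, tr(b^2 a b a) = tr(b)*tr(a b a b) - tr(a b a)   [square of b] = y*z^2 - x*z - y
and tr(a^-1 b^2 a b) = tr(b^2 a b)*tr(a) - tr(b^2 a b a)   [inverse elimination on a] = x*y^2*z - x^2*y - y*z^2 + y
and tr(b a^-2 b^2 a) = tr(a^-1 b^2 a b)*tr(a) - tr(a^-1 b^2 a b a)   [inverse elimination on a] = x^2*y^2*z - x^3*y - x*y*z^2 - y^2*z + 2*x*y + z
tr(a^-1 b a^-2 b^2) = tr(b a^-2 b^2)*tr(a) - tr(b a^-2 b^2 a)   [inverse elimination on a] = x^3*y^3 - 2*x^2*y^2*z - x^3*y - x*y^3 + x*y*z^2 + x^2*z + y^2*z + x*y - z
tr(a^-2 b a^-2 b^2) = tr(a^-1 b a^-2 b^2)*tr(a) - tr(a^-1 b a^-2 b^2 a)   [inverse elimination on a] = x^4*y^3 - 2*x^3*y^2*z - x^4*y - 2*x^2*y^3 + x^2*y*z^2 + x^3*z + 2*x*y^2*z + 3*x^2*y + y^3 - 2*x*z - 3*y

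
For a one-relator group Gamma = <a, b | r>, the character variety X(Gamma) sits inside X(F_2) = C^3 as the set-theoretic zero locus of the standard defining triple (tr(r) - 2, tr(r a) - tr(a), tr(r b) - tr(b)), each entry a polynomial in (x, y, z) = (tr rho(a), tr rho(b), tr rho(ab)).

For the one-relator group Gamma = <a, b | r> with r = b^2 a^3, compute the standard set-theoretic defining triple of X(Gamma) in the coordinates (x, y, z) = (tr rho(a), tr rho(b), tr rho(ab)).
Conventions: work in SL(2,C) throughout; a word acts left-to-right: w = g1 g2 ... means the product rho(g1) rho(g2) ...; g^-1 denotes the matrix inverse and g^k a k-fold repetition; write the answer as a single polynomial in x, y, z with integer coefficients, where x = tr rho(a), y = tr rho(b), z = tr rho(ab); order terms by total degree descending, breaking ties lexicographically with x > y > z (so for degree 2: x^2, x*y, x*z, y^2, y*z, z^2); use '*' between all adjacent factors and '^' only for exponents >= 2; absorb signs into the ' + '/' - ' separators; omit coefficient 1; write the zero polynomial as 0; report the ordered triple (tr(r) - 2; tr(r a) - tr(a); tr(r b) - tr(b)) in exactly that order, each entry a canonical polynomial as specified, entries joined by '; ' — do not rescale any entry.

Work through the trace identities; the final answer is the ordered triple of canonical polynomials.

x^2*y*z - x^3 - x*y^2 - y*z + 3*x - 2; x^3*y*z - x^4 - x^2*y^2 - 2*x*y*z + 4*x^2 + y^2 - x - 2; x^2*y^2*z - x^3*y - x*y^3 - x^2*z - y^2*z + 4*x*y - y + z

trace(b^2 a) = trace(b) trace(a b) - trace(a) = y*z - x
reduce: trace(b^2) = trace(b) trace(b) - trace(1) = y^2 - 2
so trace(b^2 a^2) = trace(a) trace(b^2 a) - trace(b^2) = x*y*z - x^2 - y^2 + 2
trace(b^2 a^3) = trace(a) trace(b^2 a^2) - trace(b^2 a) = x^2*y*z - x^3 - x*y^2 - y*z + 3*x
so trace(b^2 a^4) = trace(a) trace(b^2 a^3) - trace(b^2 a^2)   [square of a] = x^3*y*z - x^4 - x^2*y^2 - 2*x*y*z + 4*x^2 + y^2 - 2
reduce: trace(a b a) = trace(a) trace(b a) - trace(b)  (reduce the a square) = x*z - y
trace(b a^3) = trace(a) trace(a b a) - trace(a b)  (reduce the a square) = x^2*z - x*y - z
trace(b^2 a^3 b) = trace(b) trace(b a^3 b) - trace(b a^3)  (reduce the b square) = x^2*y^2*z - x^3*y - x*y^3 - x^2*z - y^2*z + 4*x*y + z
assemble the triple (trace(r) - 2; trace(r a) - x; trace(r b) - y)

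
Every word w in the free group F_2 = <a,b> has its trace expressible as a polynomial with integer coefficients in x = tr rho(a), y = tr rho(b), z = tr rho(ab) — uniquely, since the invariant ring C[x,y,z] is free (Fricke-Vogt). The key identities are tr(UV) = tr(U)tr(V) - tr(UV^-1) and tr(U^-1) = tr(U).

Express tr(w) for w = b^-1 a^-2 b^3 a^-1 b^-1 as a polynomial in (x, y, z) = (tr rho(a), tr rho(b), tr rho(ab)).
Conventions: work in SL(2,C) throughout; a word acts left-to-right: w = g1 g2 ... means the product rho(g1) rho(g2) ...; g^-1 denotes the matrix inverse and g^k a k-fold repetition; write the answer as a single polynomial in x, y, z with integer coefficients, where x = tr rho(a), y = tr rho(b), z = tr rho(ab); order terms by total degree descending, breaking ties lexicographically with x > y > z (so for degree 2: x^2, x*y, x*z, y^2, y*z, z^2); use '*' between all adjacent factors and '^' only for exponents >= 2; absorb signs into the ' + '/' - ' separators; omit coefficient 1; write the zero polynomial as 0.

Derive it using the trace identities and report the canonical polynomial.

next, trace(a^-1 b) = trace(b)*trace(a) - trace(b a)  (eliminate a^-1) = x*y - z
trace(b^2) = trace(b)*trace(b) - trace(1)  (reduce the b square) = y^2 - 2
and trace(b^3) = trace(b)*trace(b^2) - trace(b)  (reduce the b square) = y^3 - 3*y
trace(b a b) = trace(b)*trace(a b) - trace(a)  (reduce the b square) = y*z - x
next, trace(a b^3) = trace(b)*trace(b a b) - trace(b a)  (reduce the b square) = y^2*z - x*y - z
trace(b^3 a b) = trace(b)*trace(a b^3) - trace(a b^2)  (reduce the b square) = y^3*z - x*y^2 - 2*y*z + x
next, trace(a b a b) = trace(b a)*trace(b a) - trace(1)  (split on b) = z^2 - 2
trace(a b a) = trace(a)*trace(b a) - trace(b)  (reduce the a square) = x*z - y
trace(b a b a b) = trace(b)*trace(a b a b) - trace(a b a)  (reduce the b square) = y*z^2 - x*z - y
and trace(b^3 a b a) = trace(b)*trace(b a b a b) - trace(b a b a)  (reduce the b square) = y^2*z^2 - x*y*z - y^2 - z^2 + 2
trace(a^-1 b^3 a b) = trace(b^3 a b)*trace(a) - trace(b^3 a b a)  (eliminate a^-1) = x*y^3*z - x^2*y^2 - y^2*z^2 - x*y*z + x^2 + y^2 + z^2 - 2
and trace(b^-1 a^-1 b^3 a) = trace(a^-1 b^3 a)*trace(b) - trace(a^-1 b^3 a b)  (eliminate b^-1) = -x*y^3*z + x^2*y^2 + y^4 + y^2*z^2 + x*y*z - x^2 - 4*y^2 - z^2 + 2
and trace(b^-2 a^-1 b^3 a) = trace(b^-1 a^-1 b^3 a)*trace(b) - trace(b^-1 a^-1 b^3 a b)  (eliminate b^-1) = -x*y^4*z + x^2*y^3 + y^5 + y^3*z^2 + x*y^2*z - x^2*y - 5*y^3 - y*z^2 + 5*y
trace(a^-1 b^3 a^-1 b^-2) = trace(b^-2 a^-1 b^3)*trace(a) - trace(b^-2 a^-1 b^3 a)  (eliminate a^-1) = x*y^4*z - x^2*y^3 - y^5 - y^3*z^2 - x*y^2*z + 2*x^2*y + 5*y^3 + y*z^2 - x*z - 5*y
next, trace(b^-1 a^-2 b^3 a^-1 b^-1) = trace(a^-1 b^3 a^-1 b^-2)*trace(a) - trace(a^-1 b^3 a^-1 b^-2 a)  (eliminate a^-1) = x^2*y^4*z - x^3*y^3 - x*y^5 - x*y^3*z^2 - x^2*y^2*z + 2*x^3*y + 5*x*y^3 + x*y*z^2 - x^2*z - 6*x*y + z

x^2*y^4*z - x^3*y^3 - x*y^5 - x*y^3*z^2 - x^2*y^2*z + 2*x^3*y + 5*x*y^3 + x*y*z^2 - x^2*z - 6*x*y + z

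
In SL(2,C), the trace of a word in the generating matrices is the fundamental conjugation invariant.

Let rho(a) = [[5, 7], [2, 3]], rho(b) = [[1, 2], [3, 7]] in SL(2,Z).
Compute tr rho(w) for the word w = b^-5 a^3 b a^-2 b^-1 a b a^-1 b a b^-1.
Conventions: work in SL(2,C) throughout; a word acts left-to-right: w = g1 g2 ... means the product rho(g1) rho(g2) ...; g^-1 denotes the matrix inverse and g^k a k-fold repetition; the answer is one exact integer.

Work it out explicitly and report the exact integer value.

-53927526728871

rho(b^-1) = [[7, -2], [-3, 1]]
... * rho(b^-1) = [[7, -2], [-3, 1]]  ->  [[55, -16], [-24, 7]]
... * rho(b^-1) = [[7, -2], [-3, 1]]  ->  [[433, -126], [-189, 55]]
... * rho(b^-1) = [[7, -2], [-3, 1]]  ->  [[3409, -992], [-1488, 433]]
... * rho(b^-1) = [[7, -2], [-3, 1]]  ->  [[26839, -7810], [-11715, 3409]]
... * rho(a) = [[5, 7], [2, 3]]  ->  [[118575, 164443], [-51757, -71778]]
... * rho(a) = [[5, 7], [2, 3]]  ->  [[921761, 1323354], [-402341, -577633]]
... * rho(a) = [[5, 7], [2, 3]]  ->  [[7255513, 10422389], [-3166971, -4549286]]
... * rho(b) = [[1, 2], [3, 7]]  ->  [[38522680, 87467749], [-16814829, -38178944]]
... * rho(a^-1) = [[3, -7], [-2, 5]]  ->  [[-59367458, 167679985], [25913401, -73190917]]
... * rho(a^-1) = [[3, -7], [-2, 5]]  ->  [[-513462344, 1253972131], [224122037, -547348392]]
... * rho(b^-1) = [[7, -2], [-3, 1]]  ->  [[-7356152801, 2280896819], [3210899435, -995592466]]
... * rho(a) = [[5, 7], [2, 3]]  ->  [[-32218970367, -44650379150], [14063312243, 19489518647]]
... * rho(b) = [[1, 2], [3, 7]]  ->  [[-166170107817, -376990594784], [72531868184, 164553255015]]
... * rho(a^-1) = [[3, -7], [-2, 5]]  ->  [[255470866117, -721762219201], [-111510905478, 315043197787]]
... * rho(b) = [[1, 2], [3, 7]]  ->  [[-1909815791486, -4541393802173], [833618687883, 1982280573553]]
... * rho(a) = [[5, 7], [2, 3]]  ->  [[-18631866561776, -26992891946921], [8132654586521, 11782172535840]]
... * rho(b^-1) = [[7, -2], [-3, 1]]  ->  [[-49444390091669, 10270841176631], [21582064498127, -4483136637202]]
tr = -49444390091669 + -4483136637202 = -53927526728871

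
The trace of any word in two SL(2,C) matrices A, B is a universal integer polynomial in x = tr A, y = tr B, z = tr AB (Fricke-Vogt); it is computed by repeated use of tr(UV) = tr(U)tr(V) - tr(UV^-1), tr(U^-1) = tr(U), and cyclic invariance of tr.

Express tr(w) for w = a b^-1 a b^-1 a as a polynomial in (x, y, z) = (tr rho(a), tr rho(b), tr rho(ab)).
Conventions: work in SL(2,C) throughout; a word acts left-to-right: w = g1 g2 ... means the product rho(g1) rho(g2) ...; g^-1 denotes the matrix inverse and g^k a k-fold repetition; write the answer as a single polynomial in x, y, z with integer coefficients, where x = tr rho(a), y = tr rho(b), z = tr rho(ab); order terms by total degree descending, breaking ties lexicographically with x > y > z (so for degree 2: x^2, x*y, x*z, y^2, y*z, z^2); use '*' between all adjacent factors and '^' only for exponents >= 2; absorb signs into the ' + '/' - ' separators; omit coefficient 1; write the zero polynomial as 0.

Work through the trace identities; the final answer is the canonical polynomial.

x^3*y^2 - 2*x^2*y*z - x*y^2 + x*z^2 + y*z - x

tr(a^2) = tr(a) * tr(a) - tr(1) = x^2 - 2
tr(a^3) = tr(a) * tr(a^2) - tr(a) = x^3 - 3*x
tr(a b a) = tr(a) * tr(b a) - tr(b) = x*z - y
tr(a^3 b) = tr(a) * tr(a b a) - tr(a b) = x^2*z - x*y - z
tr(a b^-1 a^2) = tr(a^3) * tr(b) - tr(a^3 b) = x^3*y - x^2*z - 2*x*y + z
tr(b a b a) = tr(b a) * tr(b a) - tr(1) = z^2 - 2
tr(b a b) = tr(b) * tr(a b) - tr(a) = y*z - x
tr(a^2 b a b) = tr(a) * tr(b a b a) - tr(b a b) = x*z^2 - y*z - x
tr(a b^-1 a^2 b) = tr(a^2 b a) * tr(b) - tr(a^2 b a b) = x^2*y*z - x*y^2 - x*z^2 + x
tr(a b^-1 a b^-1 a) = tr(a b^-1 a^2) * tr(b) - tr(a b^-1 a^2 b) = x^3*y^2 - 2*x^2*y*z - x*y^2 + x*z^2 + y*z - x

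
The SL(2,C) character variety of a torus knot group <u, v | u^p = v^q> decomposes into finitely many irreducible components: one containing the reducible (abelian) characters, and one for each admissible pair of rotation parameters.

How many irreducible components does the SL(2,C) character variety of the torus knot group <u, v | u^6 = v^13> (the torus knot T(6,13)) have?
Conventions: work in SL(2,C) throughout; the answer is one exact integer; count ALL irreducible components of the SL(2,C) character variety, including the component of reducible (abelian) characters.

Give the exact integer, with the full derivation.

31

For T(6,13): irreducibility forces the central element u^6 = v^13 to one of +I, -I.
On an irreducible component, tr(u) is locked at 2*cos(pi*alpha/6) for some alpha in 1..5, and tr(v) at 2*cos(pi*beta/13) for some beta in 1..12.
u^6 = (-1)^alpha I and v^13 = (-1)^beta I must agree, so alpha and beta have equal parity.
Counting: 3 odd alphas x 6 odd betas + 2 even alphas x 6 even betas = 18 + 12 = 30.
That is 30 components of irreducible characters, and with the reducible (abelian) component the total is 31.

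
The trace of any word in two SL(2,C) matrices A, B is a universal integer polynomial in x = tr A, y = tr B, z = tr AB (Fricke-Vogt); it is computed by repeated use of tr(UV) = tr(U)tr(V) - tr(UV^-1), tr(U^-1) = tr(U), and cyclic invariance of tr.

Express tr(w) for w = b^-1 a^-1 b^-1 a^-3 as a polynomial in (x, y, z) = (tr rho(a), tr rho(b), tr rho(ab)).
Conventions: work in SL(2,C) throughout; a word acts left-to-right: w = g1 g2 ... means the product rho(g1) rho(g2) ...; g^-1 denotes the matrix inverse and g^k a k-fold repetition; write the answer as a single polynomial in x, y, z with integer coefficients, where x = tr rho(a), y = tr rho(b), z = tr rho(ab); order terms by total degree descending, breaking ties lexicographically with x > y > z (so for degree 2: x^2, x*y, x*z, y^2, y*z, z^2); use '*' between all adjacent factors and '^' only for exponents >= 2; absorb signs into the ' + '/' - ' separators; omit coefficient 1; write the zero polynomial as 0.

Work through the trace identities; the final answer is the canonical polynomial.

x^2*z^2 - x*y*z - x^2 - z^2 + 2

trace(a^-1) = trace(a) = x
trace(a^-1 b) = trace(b)*trace(a) - trace(b a) = x*y - z
trace(a^-1 b^-1) = trace(a^-1)*trace(b) - trace(a^-1 b) = z
trace(b^-1 a^-1 b^-1) = trace(a^-1 b^-1)*trace(b) - trace(a^-1) = y*z - x
trace(b^-1 a b^-1) = trace(b^-1 a)*trace(b) - trace(b^-1 a b) = x*y^2 - y*z - x
trace(a^2) = trace(a)*trace(a) - trace(1) = x^2 - 2
trace(a^2 b) = trace(a)*trace(b a) - trace(b) = x*z - y
trace(a b^-1 a) = trace(a^2)*trace(b) - trace(a^2 b) = x^2*y - x*z - y
trace(a b a b) = trace(a b)*trace(a b) - trace(1)   [split at repeated a] = z^2 - 2
trace(a b^-1 a b) = trace(a b a)*trace(b) - trace(a b a b) = x*y*z - y^2 - z^2 + 2
trace(b^-1 a b^-1 a) = trace(a b^-1 a)*trace(b) - trace(a b^-1 a b) = x^2*y^2 - 2*x*y*z + z^2 - 2
trace(b^-1 a^-1 b^-1 a) = trace(b^-1 a b^-1)*trace(a) - trace(b^-1 a b^-1 a) = x*y*z - x^2 - z^2 + 2
trace(a^-1 b^-1 a^-1 b^-1) = trace(b^-1 a^-1 b^-1)*trace(a) - trace(b^-1 a^-1 b^-1 a) = z^2 - 2
trace(a^-1 b^-1 a^-1 b^-1 a^-1) = trace(a^-1 b^-1 a^-1 b^-1)*trace(a) - trace(a^-1 b^-1 a^-1 b^-1 a) = x*z^2 - y*z - x
trace(b^-1 a^-1 b^-1 a^-3) = trace(a^-1 b^-1 a^-1 b^-1 a^-1)*trace(a) - trace(a^-1 b^-1 a^-1 b^-1) = x^2*z^2 - x*y*z - x^2 - z^2 + 2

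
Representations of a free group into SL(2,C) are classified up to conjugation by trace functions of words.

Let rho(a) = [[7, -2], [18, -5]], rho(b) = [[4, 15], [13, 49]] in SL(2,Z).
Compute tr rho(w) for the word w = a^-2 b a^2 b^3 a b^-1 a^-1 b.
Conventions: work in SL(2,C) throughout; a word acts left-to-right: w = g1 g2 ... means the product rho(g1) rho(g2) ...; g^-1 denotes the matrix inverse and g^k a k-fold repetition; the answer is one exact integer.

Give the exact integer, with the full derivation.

194007059

rho(a^-1) = [[-5, 2], [-18, 7]]
... * rho(a^-1) = [[-5, 2], [-18, 7]]  ->  [[-11, 4], [-36, 13]]
... * rho(b) = [[4, 15], [13, 49]]  ->  [[8, 31], [25, 97]]
... * rho(a) = [[7, -2], [18, -5]]  ->  [[614, -171], [1921, -535]]
... * rho(a) = [[7, -2], [18, -5]]  ->  [[1220, -373], [3817, -1167]]
... * rho(b) = [[4, 15], [13, 49]]  ->  [[31, 23], [97, 72]]
... * rho(b) = [[4, 15], [13, 49]]  ->  [[423, 1592], [1324, 4983]]
... * rho(b) = [[4, 15], [13, 49]]  ->  [[22388, 84353], [70075, 264027]]
... * rho(a) = [[7, -2], [18, -5]]  ->  [[1675070, -466541], [5243011, -1460285]]
... * rho(b^-1) = [[49, -15], [-13, 4]]  ->  [[88143463, -26992214], [275891244, -84486305]]
... * rho(a^-1) = [[-5, 2], [-18, 7]]  ->  [[45142537, -12658572], [141297270, -39621647]]
... * rho(b) = [[4, 15], [13, 49]]  ->  [[16008712, 56868027], [50107669, 177998347]]
tr = 16008712 + 177998347 = 194007059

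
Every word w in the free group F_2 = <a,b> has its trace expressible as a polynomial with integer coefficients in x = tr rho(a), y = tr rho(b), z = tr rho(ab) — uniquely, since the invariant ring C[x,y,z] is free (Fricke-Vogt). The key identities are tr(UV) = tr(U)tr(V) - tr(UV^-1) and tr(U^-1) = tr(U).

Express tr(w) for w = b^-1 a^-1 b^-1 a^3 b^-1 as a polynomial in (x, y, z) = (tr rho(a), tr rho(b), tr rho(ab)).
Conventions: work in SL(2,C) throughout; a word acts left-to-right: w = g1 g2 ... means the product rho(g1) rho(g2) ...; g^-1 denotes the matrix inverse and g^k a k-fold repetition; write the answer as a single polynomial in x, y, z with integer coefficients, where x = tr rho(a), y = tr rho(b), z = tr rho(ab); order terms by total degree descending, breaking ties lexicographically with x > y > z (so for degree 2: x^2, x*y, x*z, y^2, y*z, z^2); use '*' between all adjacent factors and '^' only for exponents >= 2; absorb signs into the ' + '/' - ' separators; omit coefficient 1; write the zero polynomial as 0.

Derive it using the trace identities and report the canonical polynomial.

x^3*y^2*z - x^4*y - x^2*y*z^2 - 2*x*y^2*z + 3*x^2*y + y*z^2 + x*z - y

trace(a^2) = trace(a)*trace(a) - trace(1)  (reduce the a square) = x^2 - 2
trace(a^3) = trace(a)*trace(a^2) - trace(a)  (reduce the a square) = x^3 - 3*x
trace(a b a) = trace(a)*trace(b a) - trace(b)  (reduce the a square) = x*z - y
trace(a^3 b) = trace(a)*trace(a b a) - trace(a b)  (reduce the a square) = x^2*z - x*y - z
trace(b^-1 a^3) = trace(a^3)*trace(b) - trace(a^3 b)  (eliminate b^-1) = x^3*y - x^2*z - 2*x*y + z
trace(b^-1 a^3 b^-1) = trace(b^-1 a^3)*trace(b) - trace(b^-1 a^3 b)  (eliminate b^-1) = x^3*y^2 - x^2*y*z - x^3 - 2*x*y^2 + y*z + 3*x
trace(a^4) = trace(a)*trace(a^3) - trace(a^2)  (reduce the a square) = x^4 - 4*x^2 + 2
trace(a^4 b) = trace(a)*trace(a b a^2) - trace(a b a)  (reduce the a square) = x^3*z - x^2*y - 2*x*z + y
trace(a b^-1 a^3) = trace(a^4)*trace(b) - trace(a^4 b)  (eliminate b^-1) = x^4*y - x^3*z - 3*x^2*y + 2*x*z + y
trace(b a b a) = trace(a b)*trace(a b) - trace(1)  (split on a) = z^2 - 2
trace(b a b) = trace(b)*trace(a b) - trace(a)  (reduce the b square) = y*z - x
trace(b a b a^2) = trace(a)*trace(b a b a) - trace(b a b)  (reduce the a square) = x*z^2 - y*z - x
trace(a^3 b a b) = trace(a)*trace(b a b a^2) - trace(b a b a)  (reduce the a square) = x^2*z^2 - x*y*z - x^2 - z^2 + 2
trace(a b^-1 a^3 b) = trace(a^3 b a)*trace(b) - trace(a^3 b a b)  (eliminate b^-1) = x^3*y*z - x^2*y^2 - x^2*z^2 - x*y*z + x^2 + y^2 + z^2 - 2
trace(b^-1 a^3 b^-1 a) = trace(a b^-1 a^3)*trace(b) - trace(a b^-1 a^3 b)  (eliminate b^-1) = x^4*y^2 - 2*x^3*y*z - 2*x^2*y^2 + x^2*z^2 + 3*x*y*z - x^2 - z^2 + 2
trace(a^-1 b^-1 a^3 b^-1) = trace(b^-1 a^3 b^-1)*trace(a) - trace(b^-1 a^3 b^-1 a)  (eliminate a^-1) = x^3*y*z - x^4 - x^2*z^2 - 2*x*y*z + 4*x^2 + z^2 - 2
trace(b^-1 a^2) = trace(a^2)*trace(b) - trace(a^2 b)  (eliminate b^-1) = x^2*y - x*z - y
trace(b^-1 a^-1 b^-1 a^3 b^-1) = trace(a^-1 b^-1 a^3 b^-1)*trace(b) - trace(a^-1 b^-1 a^3)  (eliminate b^-1) = x^3*y^2*z - x^4*y - x^2*y*z^2 - 2*x*y^2*z + 3*x^2*y + y*z^2 + x*z - y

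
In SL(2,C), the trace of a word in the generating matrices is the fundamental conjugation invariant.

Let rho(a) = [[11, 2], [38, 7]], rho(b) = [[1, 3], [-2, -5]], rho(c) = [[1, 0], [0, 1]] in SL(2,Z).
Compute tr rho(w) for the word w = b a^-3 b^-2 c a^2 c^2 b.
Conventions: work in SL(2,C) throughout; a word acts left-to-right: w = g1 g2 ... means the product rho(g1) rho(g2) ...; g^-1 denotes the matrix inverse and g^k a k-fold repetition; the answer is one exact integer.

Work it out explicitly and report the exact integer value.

rho(b) = [[1, 3], [-2, -5]]
... * rho(a^-1) = [[7, -2], [-38, 11]]  ->  [[-107, 31], [176, -51]]
... * rho(a^-1) = [[7, -2], [-38, 11]]  ->  [[-1927, 555], [3170, -913]]
... * rho(a^-1) = [[7, -2], [-38, 11]]  ->  [[-34579, 9959], [56884, -16383]]
... * rho(b^-1) = [[-5, -3], [2, 1]]  ->  [[192813, 113696], [-317186, -187035]]
... * rho(b^-1) = [[-5, -3], [2, 1]]  ->  [[-736673, -464743], [1211860, 764523]]
... * rho(c) = [[1, 0], [0, 1]]  ->  [[-736673, -464743], [1211860, 764523]]
... * rho(a) = [[11, 2], [38, 7]]  ->  [[-25763637, -4726547], [42382334, 7775381]]
... * rho(a) = [[11, 2], [38, 7]]  ->  [[-463008793, -84613103], [761670152, 139192335]]
... * rho(c) = [[1, 0], [0, 1]]  ->  [[-463008793, -84613103], [761670152, 139192335]]
... * rho(c) = [[1, 0], [0, 1]]  ->  [[-463008793, -84613103], [761670152, 139192335]]
... * rho(b) = [[1, 3], [-2, -5]]  ->  [[-293782587, -965960864], [483285482, 1589048781]]
tr = -293782587 + 1589048781 = 1295266194

1295266194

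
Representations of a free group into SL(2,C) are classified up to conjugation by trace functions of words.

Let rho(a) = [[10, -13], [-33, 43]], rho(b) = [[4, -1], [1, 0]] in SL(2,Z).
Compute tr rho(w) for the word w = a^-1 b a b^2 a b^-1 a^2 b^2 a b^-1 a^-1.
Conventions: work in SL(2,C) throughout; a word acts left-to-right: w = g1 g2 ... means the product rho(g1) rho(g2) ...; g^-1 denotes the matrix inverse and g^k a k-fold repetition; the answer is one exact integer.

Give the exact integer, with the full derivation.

-93872304721604

rho(a^-1) = [[43, 13], [33, 10]]
... * rho(b) = [[4, -1], [1, 0]]  ->  [[185, -43], [142, -33]]
... * rho(a) = [[10, -13], [-33, 43]]  ->  [[3269, -4254], [2509, -3265]]
... * rho(b) = [[4, -1], [1, 0]]  ->  [[8822, -3269], [6771, -2509]]
... * rho(b) = [[4, -1], [1, 0]]  ->  [[32019, -8822], [24575, -6771]]
... * rho(a) = [[10, -13], [-33, 43]]  ->  [[611316, -795593], [469193, -610628]]
... * rho(b^-1) = [[0, 1], [-1, 4]]  ->  [[795593, -2571056], [610628, -1973319]]
... * rho(a) = [[10, -13], [-33, 43]]  ->  [[92800778, -120898117], [71225807, -92790881]]
... * rho(a) = [[10, -13], [-33, 43]]  ->  [[4917645641, -6405029145], [3774357143, -4915943374]]
... * rho(b) = [[4, -1], [1, 0]]  ->  [[13265553419, -4917645641], [10181485198, -3774357143]]
... * rho(b) = [[4, -1], [1, 0]]  ->  [[48144568035, -13265553419], [36951583649, -10181485198]]
... * rho(a) = [[10, -13], [-33, 43]]  ->  [[919208943177, -1196298181472], [705504848024, -918174450951]]
... * rho(b^-1) = [[0, 1], [-1, 4]]  ->  [[1196298181472, -3865983782711], [918174450951, -2967192955780]]
... * rho(a^-1) = [[43, 13], [33, 10]]  ->  [[-76136643026167, -23107961467974], [-58435866149847, -17735661695437]]
tr = -76136643026167 + -17735661695437 = -93872304721604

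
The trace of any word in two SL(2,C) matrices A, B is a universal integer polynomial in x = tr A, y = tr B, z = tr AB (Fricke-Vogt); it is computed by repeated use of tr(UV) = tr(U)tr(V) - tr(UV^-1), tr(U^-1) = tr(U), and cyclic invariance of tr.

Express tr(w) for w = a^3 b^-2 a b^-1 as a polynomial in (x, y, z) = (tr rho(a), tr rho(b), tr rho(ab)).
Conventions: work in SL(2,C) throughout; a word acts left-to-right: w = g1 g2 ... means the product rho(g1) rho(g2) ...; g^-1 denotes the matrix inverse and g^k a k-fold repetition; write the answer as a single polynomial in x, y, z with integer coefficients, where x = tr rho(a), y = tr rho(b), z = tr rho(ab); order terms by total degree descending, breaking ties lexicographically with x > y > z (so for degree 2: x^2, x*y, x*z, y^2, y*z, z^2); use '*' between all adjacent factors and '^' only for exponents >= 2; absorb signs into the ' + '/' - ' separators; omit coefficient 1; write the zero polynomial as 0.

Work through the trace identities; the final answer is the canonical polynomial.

tr(a^2) = tr(a)*tr(a) - tr(1)   [square of a] = x^2 - 2
apply: tr(a^3) = tr(a)*tr(a^2) - tr(a)   [square of a] = x^3 - 3*x
apply: tr(a^4) = tr(a)*tr(a^3) - tr(a^2)   [square of a] = x^4 - 4*x^2 + 2
apply: tr(a b a) = tr(a)*tr(b a) - tr(b)   [square of a] = x*z - y
use: tr(a^2 b a) = tr(a)*tr(a b a) - tr(a b)   [square of a] = x^2*z - x*y - z
tr(a^4 b) = tr(a)*tr(a^2 b a) - tr(a^2 b)   [square of a] = x^3*z - x^2*y - 2*x*z + y
apply: tr(a^4 b^-1) = tr(a^4)*tr(b) - tr(a^4 b)   [inverse elimination on b] = x^4*y - x^3*z - 3*x^2*y + 2*x*z + y
use: tr(a^3 b^-2 a) = tr(a^4 b^-1)*tr(b) - tr(a^4)   [inverse elimination on b] = x^4*y^2 - x^3*y*z - x^4 - 3*x^2*y^2 + 2*x*y*z + 4*x^2 + y^2 - 2
use: tr(b a b a) = tr(b a)*tr(b a) - tr(1)   [split at a repeated b] = z^2 - 2
tr(b a b) = tr(b)*tr(a b) - tr(a)   [square of b] = y*z - x
tr(b a b a^2) = tr(a)*tr(b a b a) - tr(b a b)   [square of a] = x*z^2 - y*z - x
apply: tr(a b a^3 b) = tr(a)*tr(b a b a^2) - tr(b a b a)   [square of a] = x^2*z^2 - x*y*z - x^2 - z^2 + 2
tr(a b a^3 b^-1) = tr(a b a^3)*tr(b) - tr(a b a^3 b)   [inverse elimination on b] = x^3*y*z - x^2*y^2 - x^2*z^2 - x*y*z + x^2 + y^2 + z^2 - 2
use: tr(a^3 b^-2 a b) = tr(a b a^3 b^-1)*tr(b) - tr(a b a^3)   [inverse elimination on b] = x^3*y^2*z - x^2*y^3 - x^2*y*z^2 - x^3*z - x*y^2*z + 2*x^2*y + y^3 + y*z^2 + 2*x*z - 3*y
apply: tr(a^3 b^-2 a b^-1) = tr(a^3 b^-2 a)*tr(b) - tr(a^3 b^-2 a b)   [inverse elimination on b] = x^4*y^3 - 2*x^3*y^2*z - x^4*y - 2*x^2*y^3 + x^2*y*z^2 + x^3*z + 3*x*y^2*z + 2*x^2*y - y*z^2 - 2*x*z + y

x^4*y^3 - 2*x^3*y^2*z - x^4*y - 2*x^2*y^3 + x^2*y*z^2 + x^3*z + 3*x*y^2*z + 2*x^2*y - y*z^2 - 2*x*z + y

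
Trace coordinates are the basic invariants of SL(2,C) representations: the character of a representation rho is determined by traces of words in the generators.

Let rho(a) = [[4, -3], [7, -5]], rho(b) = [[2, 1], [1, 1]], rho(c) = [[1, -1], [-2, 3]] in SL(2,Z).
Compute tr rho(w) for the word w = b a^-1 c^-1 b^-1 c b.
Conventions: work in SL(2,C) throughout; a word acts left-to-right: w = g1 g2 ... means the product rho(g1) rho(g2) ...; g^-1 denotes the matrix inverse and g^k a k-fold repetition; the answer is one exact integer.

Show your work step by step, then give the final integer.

-29

rho(b) = [[2, 1], [1, 1]]
... * rho(a^-1) = [[-5, 3], [-7, 4]]  ->  [[-17, 10], [-12, 7]]
... * rho(c^-1) = [[3, 1], [2, 1]]  ->  [[-31, -7], [-22, -5]]
... * rho(b^-1) = [[1, -1], [-1, 2]]  ->  [[-24, 17], [-17, 12]]
... * rho(c) = [[1, -1], [-2, 3]]  ->  [[-58, 75], [-41, 53]]
... * rho(b) = [[2, 1], [1, 1]]  ->  [[-41, 17], [-29, 12]]
tr = -41 + 12 = -29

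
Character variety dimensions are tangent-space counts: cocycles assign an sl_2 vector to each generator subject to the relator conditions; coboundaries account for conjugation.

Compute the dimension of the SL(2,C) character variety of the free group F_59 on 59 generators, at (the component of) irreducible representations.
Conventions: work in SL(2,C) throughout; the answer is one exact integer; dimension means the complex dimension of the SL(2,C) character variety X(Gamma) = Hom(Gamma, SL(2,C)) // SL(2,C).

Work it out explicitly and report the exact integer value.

174

Here Gamma is free of rank 59 — no relator constrains a cocycle.
A cocycle picks one sl_2 vector per generator freely, giving dim Z^1 = 3*59 = 177.
dim B^1 = 3: the coboundary map is injective because an irreducible image has centralizer 0 in sl_2.
dim X = dim H^1 = dim Z^1 - dim B^1 = 177 - 3 = 174.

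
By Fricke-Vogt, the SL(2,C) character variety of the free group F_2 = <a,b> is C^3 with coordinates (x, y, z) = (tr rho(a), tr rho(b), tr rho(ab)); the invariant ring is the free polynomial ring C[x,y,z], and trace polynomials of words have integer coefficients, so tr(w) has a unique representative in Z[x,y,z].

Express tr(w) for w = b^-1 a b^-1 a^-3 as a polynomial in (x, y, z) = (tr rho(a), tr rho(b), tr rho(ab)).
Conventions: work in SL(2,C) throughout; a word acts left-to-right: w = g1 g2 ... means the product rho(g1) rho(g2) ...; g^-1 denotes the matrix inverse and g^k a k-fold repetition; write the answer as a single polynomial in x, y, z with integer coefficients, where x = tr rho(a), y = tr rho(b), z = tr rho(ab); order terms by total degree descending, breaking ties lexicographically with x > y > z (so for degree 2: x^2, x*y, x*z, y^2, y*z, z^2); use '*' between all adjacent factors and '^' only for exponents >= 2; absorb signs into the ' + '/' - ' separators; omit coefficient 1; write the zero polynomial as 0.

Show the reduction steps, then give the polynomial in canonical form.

x^3*y*z - x^4 - x^2*y^2 - x^2*z^2 + 4*x^2 + z^2 - 2

trace(b^-1) = trace(b) = y
trace(a b a) = trace(a) trace(b a) - trace(b)  (reduce the a square) = x*z - y
trace(a b a b) = trace(b a) trace(b a) - trace(1)  (split on b) = z^2 - 2
trace(b^-1 a b a) = trace(a b a) trace(b) - trace(a b a b)  (eliminate b^-1) = x*y*z - y^2 - z^2 + 2
trace(a^-1 b^-1 a b) = trace(b^-1 a b) trace(a) - trace(b^-1 a b a)  (eliminate a^-1) = -x*y*z + x^2 + y^2 + z^2 - 2
trace(b^-1 a b^-1 a^-1) = trace(a^-1 b^-1 a) trace(b) - trace(a^-1 b^-1 a b)  (eliminate b^-1) = x*y*z - x^2 - z^2 + 2
trace(b^-1 a) = trace(a) trace(b) - trace(a b)  (eliminate b^-1) = x*y - z
trace(b^-1 a b^-1) = trace(b^-1 a) trace(b) - trace(b^-1 a b)  (eliminate b^-1) = x*y^2 - y*z - x
trace(a^-2 b^-1 a b^-1) = trace(b^-1 a b^-1 a^-1) trace(a) - trace(b^-1 a b^-1)  (eliminate a^-1) = x^2*y*z - x^3 - x*y^2 - x*z^2 + y*z + 3*x
trace(b^-1 a b^-1 a^-3) = trace(a^-2 b^-1 a b^-1) trace(a) - trace(a^-2 b^-1 a b^-1 a)  (eliminate a^-1) = x^3*y*z - x^4 - x^2*y^2 - x^2*z^2 + 4*x^2 + z^2 - 2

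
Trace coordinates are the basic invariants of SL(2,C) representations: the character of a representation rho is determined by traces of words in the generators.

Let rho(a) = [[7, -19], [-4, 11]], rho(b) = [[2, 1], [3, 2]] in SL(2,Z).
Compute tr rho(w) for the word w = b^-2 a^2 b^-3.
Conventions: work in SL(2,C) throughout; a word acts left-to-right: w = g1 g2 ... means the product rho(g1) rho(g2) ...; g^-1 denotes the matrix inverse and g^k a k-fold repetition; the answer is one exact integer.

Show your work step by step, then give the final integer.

rho(b^-1) = [[2, -1], [-3, 2]]
... * rho(b^-1) = [[2, -1], [-3, 2]]  ->  [[7, -4], [-12, 7]]
... * rho(a) = [[7, -19], [-4, 11]]  ->  [[65, -177], [-112, 305]]
... * rho(a) = [[7, -19], [-4, 11]]  ->  [[1163, -3182], [-2004, 5483]]
... * rho(b^-1) = [[2, -1], [-3, 2]]  ->  [[11872, -7527], [-20457, 12970]]
... * rho(b^-1) = [[2, -1], [-3, 2]]  ->  [[46325, -26926], [-79824, 46397]]
... * rho(b^-1) = [[2, -1], [-3, 2]]  ->  [[173428, -100177], [-298839, 172618]]
tr = 173428 + 172618 = 346046

346046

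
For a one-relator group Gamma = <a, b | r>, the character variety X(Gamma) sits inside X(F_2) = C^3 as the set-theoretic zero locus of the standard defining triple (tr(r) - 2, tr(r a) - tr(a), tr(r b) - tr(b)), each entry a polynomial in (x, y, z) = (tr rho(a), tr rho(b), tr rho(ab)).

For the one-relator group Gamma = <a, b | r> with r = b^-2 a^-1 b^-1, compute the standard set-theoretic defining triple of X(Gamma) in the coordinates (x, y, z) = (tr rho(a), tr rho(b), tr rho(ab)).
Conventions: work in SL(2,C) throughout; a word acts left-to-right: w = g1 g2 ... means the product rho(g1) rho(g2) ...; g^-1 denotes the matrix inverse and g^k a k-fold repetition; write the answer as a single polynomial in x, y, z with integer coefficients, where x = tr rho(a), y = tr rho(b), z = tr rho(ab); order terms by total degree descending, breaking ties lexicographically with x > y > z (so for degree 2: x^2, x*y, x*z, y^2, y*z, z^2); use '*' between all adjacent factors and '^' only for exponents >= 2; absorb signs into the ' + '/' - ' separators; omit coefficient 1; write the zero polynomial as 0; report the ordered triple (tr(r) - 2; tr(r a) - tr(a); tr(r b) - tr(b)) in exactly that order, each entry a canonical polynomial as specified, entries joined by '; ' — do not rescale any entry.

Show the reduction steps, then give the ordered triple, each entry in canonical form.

y^2*z - x*y - z - 2; x*y^2*z - x^2*y - y*z^2 - x + y; y*z - x - y

trace(b^-1) = trace(b) = y
trace(b^-1 a) = trace(a)*trace(b) - trace(a b) = x*y - z
trace(a^-1 b^-1) = trace(b^-1)*trace(a) - trace(b^-1 a) = z
trace(a^-1 b^-2) = trace(a^-1 b^-1)*trace(b) - trace(a^-1) = y*z - x
trace(b^-2 a^-1 b^-1) = trace(a^-1 b^-2)*trace(b) - trace(a^-1 b^-1) = y^2*z - x*y - z
trace(b^-2 a) = trace(a b^-1)*trace(b) - trace(a)   [inverse elimination on b] = x*y^2 - y*z - x
trace(b^-1 a b^-2) = trace(b^-2 a)*trace(b) - trace(b^-2 a b)   [inverse elimination on b] = x*y^3 - y^2*z - 2*x*y + z
trace(a^2) = trace(a)*trace(a) - trace(1)   [square of a] = x^2 - 2
trace(a^2 b) = trace(a)*trace(b a) - trace(b)   [square of a] = x*z - y
trace(a b^-1 a) = trace(a^2)*trace(b) - trace(a^2 b)   [inverse elimination on b] = x^2*y - x*z - y
trace(a b a b) = trace(b a)*trace(b a) - trace(1)   [split at a repeated b] = z^2 - 2
trace(a b^-1 a b) = trace(a b a)*trace(b) - trace(a b a b)   [inverse elimination on b] = x*y*z - y^2 - z^2 + 2
trace(b^-1 a b^-1 a) = trace(a b^-1 a)*trace(b) - trace(a b^-1 a b)   [inverse elimination on b] = x^2*y^2 - 2*x*y*z + z^2 - 2
trace(b^-1 a b^-2 a) = trace(b^-1 a b^-1 a)*trace(b) - trace(b^-1 a b^-1 a b)   [inverse elimination on b] = x^2*y^3 - 2*x*y^2*z - x^2*y + y*z^2 + x*z - y
trace(b^-2 a^-1 b^-1 a) = trace(b^-1 a b^-2)*trace(a) - trace(b^-1 a b^-2 a)   [inverse elimination on a] = x*y^2*z - x^2*y - y*z^2 + y
assemble the triple (trace(r) - 2; trace(r a) - x; trace(r b) - y)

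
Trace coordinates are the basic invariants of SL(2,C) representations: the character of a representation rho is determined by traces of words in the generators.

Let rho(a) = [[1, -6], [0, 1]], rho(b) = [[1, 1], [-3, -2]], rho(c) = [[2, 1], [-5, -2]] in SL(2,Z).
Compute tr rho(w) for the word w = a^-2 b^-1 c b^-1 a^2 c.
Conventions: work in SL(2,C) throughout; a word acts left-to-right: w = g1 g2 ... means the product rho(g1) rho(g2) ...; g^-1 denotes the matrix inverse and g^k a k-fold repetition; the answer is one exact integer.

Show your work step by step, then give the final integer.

rho(a^-1) = [[1, 6], [0, 1]]
... * rho(a^-1) = [[1, 6], [0, 1]]  ->  [[1, 12], [0, 1]]
... * rho(b^-1) = [[-2, -1], [3, 1]]  ->  [[34, 11], [3, 1]]
... * rho(c) = [[2, 1], [-5, -2]]  ->  [[13, 12], [1, 1]]
... * rho(b^-1) = [[-2, -1], [3, 1]]  ->  [[10, -1], [1, 0]]
... * rho(a) = [[1, -6], [0, 1]]  ->  [[10, -61], [1, -6]]
... * rho(a) = [[1, -6], [0, 1]]  ->  [[10, -121], [1, -12]]
... * rho(c) = [[2, 1], [-5, -2]]  ->  [[625, 252], [62, 25]]
tr = 625 + 25 = 650

650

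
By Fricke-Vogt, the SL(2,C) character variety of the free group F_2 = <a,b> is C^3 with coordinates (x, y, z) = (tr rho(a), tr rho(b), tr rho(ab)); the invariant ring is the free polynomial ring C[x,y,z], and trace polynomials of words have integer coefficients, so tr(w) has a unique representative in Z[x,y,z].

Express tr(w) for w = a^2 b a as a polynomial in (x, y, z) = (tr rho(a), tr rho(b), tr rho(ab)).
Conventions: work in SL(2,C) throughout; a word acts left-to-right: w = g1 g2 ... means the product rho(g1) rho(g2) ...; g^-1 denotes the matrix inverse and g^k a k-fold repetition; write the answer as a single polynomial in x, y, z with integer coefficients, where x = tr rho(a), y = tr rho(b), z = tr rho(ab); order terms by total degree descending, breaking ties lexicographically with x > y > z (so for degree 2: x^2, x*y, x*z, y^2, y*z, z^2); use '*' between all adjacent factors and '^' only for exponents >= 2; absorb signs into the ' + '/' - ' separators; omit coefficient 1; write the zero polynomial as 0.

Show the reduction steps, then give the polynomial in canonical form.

x^2*z - x*y - z

next, tr(a b a) = tr(a) * tr(b a) - tr(b)  (reduce the a square) = x*z - y
tr(a^2 b a) = tr(a) * tr(a b a) - tr(a b)  (reduce the a square) = x^2*z - x*y - z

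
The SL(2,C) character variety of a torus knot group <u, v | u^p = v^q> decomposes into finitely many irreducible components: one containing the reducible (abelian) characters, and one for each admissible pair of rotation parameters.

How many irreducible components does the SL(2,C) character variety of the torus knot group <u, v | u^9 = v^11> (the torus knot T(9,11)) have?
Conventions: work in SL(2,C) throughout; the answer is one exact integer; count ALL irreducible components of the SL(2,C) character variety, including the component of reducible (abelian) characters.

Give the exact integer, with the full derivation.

41

In the torus knot group T(9,11), u^9 = v^11 is central, so an irreducible representation sends it to +I or -I (Schur).
On an irreducible component, tr(u) is locked at 2*cos(pi*alpha/9) for some alpha in 1..8, and tr(v) at 2*cos(pi*beta/11) for some beta in 1..10.
The two central values (-1)^alpha I and (-1)^beta I must be the same matrix, so alpha and beta share a parity.
count pairs: odd alpha (4 choices) x odd beta (5), plus even alpha (4) x even beta (5): 4*5 + 4*5 = 40.
Total: 40 irreducible-character components + 1 reducible (abelian) component = 41.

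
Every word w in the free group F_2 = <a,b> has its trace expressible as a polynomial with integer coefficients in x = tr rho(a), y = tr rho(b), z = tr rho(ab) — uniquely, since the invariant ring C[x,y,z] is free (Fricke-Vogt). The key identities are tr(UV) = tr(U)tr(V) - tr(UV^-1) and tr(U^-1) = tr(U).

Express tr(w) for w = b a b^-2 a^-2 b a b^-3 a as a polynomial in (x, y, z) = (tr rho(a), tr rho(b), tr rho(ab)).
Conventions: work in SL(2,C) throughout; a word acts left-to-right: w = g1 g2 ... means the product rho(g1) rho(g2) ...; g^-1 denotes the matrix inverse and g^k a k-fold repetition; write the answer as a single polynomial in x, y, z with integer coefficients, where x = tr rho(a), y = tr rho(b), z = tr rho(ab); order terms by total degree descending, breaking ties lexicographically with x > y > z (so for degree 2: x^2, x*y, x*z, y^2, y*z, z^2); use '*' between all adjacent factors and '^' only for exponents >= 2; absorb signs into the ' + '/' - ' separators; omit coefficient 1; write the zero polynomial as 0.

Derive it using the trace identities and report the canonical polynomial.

tr(a^2 b) = tr(a)*tr(b a) - tr(b) = x*z - y
tr(a^2) = tr(a)*tr(a) - tr(1) = x^2 - 2
tr(a b^2 a) = tr(b)*tr(a^2 b) - tr(a^2) = x*y*z - x^2 - y^2 + 2
tr(a b a b) = tr(b a)*tr(b a) - tr(1) = z^2 - 2
tr(a b^2 a b) = tr(b)*tr(a b a b) - tr(a b a) = y*z^2 - x*z - y
tr(b^-1 a b^2 a) = tr(a b^2 a)*tr(b) - tr(a b^2 a b) = x*y^2*z - x^2*y - y^3 - y*z^2 + x*z + 3*y
tr(b a b^-2 a b) = tr(b^-1 a b^2 a)*tr(b) - tr(b^-1 a b^2 a b) = x*y^3*z - x^2*y^2 - y^4 - y^2*z^2 + x^2 + 4*y^2 - 2
tr(b a b) = tr(b)*tr(a b) - tr(a) = y*z - x
tr(a b a b a) = tr(a)*tr(b a b a) - tr(b a b) = x*z^2 - y*z - x
tr(a b a b a b) = tr(b a)*tr(b a b a) - tr(b^-1 a^-1) = z^3 - 3*z
tr(b^-1 a b a b a) = tr(a b a b a)*tr(b) - tr(a b a b a b) = x*y*z^2 - y^2*z - z^3 - x*y + 3*z
tr(b a b^-2 a b a) = tr(b^-1 a b a b a)*tr(b) - tr(b^-1 a b a b a b) = x*y^2*z^2 - y^3*z - y*z^3 - x*y^2 - x*z^2 + 4*y*z + x
tr(b^-2 a b a^-1 b a) = tr(b a b^-2 a b)*tr(a) - tr(b a b^-2 a b a) = x^2*y^3*z - x^3*y^2 - x*y^4 - 2*x*y^2*z^2 + y^3*z + y*z^3 + x^3 + 5*x*y^2 + x*z^2 - 4*y*z - 3*x
tr(a b a^-1 b a) = tr(b a^2 b)*tr(a) - tr(b a^2 b a) = x^2*y*z - x^3 - x*y^2 - x*z^2 + y*z + 3*x
tr(a b a^-1 b a b) = tr(b a b a b)*tr(a) - tr(b a b a b a) = x*y*z^2 - x^2*z - z^3 - x*y + 3*z
tr(b^-1 a b a^-1 b a) = tr(a b a^-1 b a)*tr(b) - tr(a b a^-1 b a b) = x^2*y^2*z - x^3*y - x*y^3 - 2*x*y*z^2 + x^2*z + y^2*z + z^3 + 4*x*y - 3*z
tr(a^-1 b a b^-3 a b) = tr(b^-2 a b a^-1 b a)*tr(b) - tr(b^-2 a b a^-1 b a b) = x^2*y^4*z - x^3*y^3 - x*y^5 - 2*x*y^3*z^2 - x^2*y^2*z + y^4*z + y^2*z^3 + 2*x^3*y + 6*x*y^3 + 3*x*y*z^2 - x^2*z - 5*y^2*z - z^3 - 7*x*y + 3*z
tr(a^2 b a) = tr(a)*tr(a b a) - tr(a b) = x^2*z - x*y - z
tr(a b a b^2 a) = tr(b)*tr(a^2 b a b) - tr(a^2 b a) = x*y*z^2 - x^2*z - y^2*z + z
tr(a b a b^2 a b) = tr(b)*tr(a b a b a b) - tr(a b a b a) = y*z^3 - x*z^2 - 2*y*z + x
tr(a b a b^2 a b^-1) = tr(a b a b^2 a)*tr(b) - tr(a b a b^2 a b) = x*y^2*z^2 - x^2*y*z - y^3*z - y*z^3 + x*z^2 + 3*y*z - x
tr(b a b^-2 a b a b) = tr(a b a b^2 a b^-1)*tr(b) - tr(a b a b^2 a) = x*y^3*z^2 - x^2*y^2*z - y^4*z - y^2*z^3 + x^2*z + 4*y^2*z - x*y - z
tr(a b a b a b a) = tr(a)*tr(b a b a b a) - tr(b a b a b) = x*z^3 - y*z^2 - 2*x*z + y
tr(a b a b a b a b) = tr(b a b a)*tr(b a b a) - tr(1) = z^4 - 4*z^2 + 2
tr(b^-1 a b a b a b a) = tr(a b a b a b a)*tr(b) - tr(a b a b a b a b) = x*y*z^3 - y^2*z^2 - z^4 - 2*x*y*z + y^2 + 4*z^2 - 2
tr(b a b^-2 a b a b a) = tr(b^-1 a b a b a b a)*tr(b) - tr(b^-1 a b a b a b a b) = x*y^2*z^3 - y^3*z^2 - y*z^4 - 2*x*y^2*z - x*z^3 + y^3 + 5*y*z^2 + 2*x*z - 3*y
tr(b a b^-2 a b a b a^-1) = tr(b a b^-2 a b a b)*tr(a) - tr(b a b^-2 a b a b a) = x^2*y^3*z^2 - x^3*y^2*z - x*y^4*z - 2*x*y^2*z^3 + y^3*z^2 + y*z^4 + x^3*z + 6*x*y^2*z + x*z^3 - x^2*y - y^3 - 5*y*z^2 - 3*x*z + 3*y
tr(b^-2 a b a b a^-2 b a) = tr(b a b^-2 a b a b a^-1)*tr(a) - tr(b a b^-2 a b a b) = x^3*y^3*z^2 - x^4*y^2*z - x^2*y^4*z - 2*x^2*y^2*z^3 + x*y*z^4 + x^4*z + 7*x^2*y^2*z + x^2*z^3 + y^4*z + y^2*z^3 - x^3*y - x*y^3 - 5*x*y*z^2 - 4*x^2*z - 4*y^2*z + 4*x*y + z
tr(b a^2 b a b a^-1) = tr(b a^2 b a b)*tr(a) - tr(b a^2 b a b a) = x^2*y*z^2 - x^3*z - x*y^2*z - x*z^3 + y*z^2 + 3*x*z - y
tr(a b a b a^-2 b a) = tr(b a^2 b a b a^-1)*tr(a) - tr(b a^2 b a b) = x^3*y*z^2 - x^4*z - x^2*y^2*z - x^2*z^3 + 4*x^2*z + y^2*z - x*y - z
tr(b a b a b a b a^-1) = tr(b a b a b a b)*tr(a) - tr(b a b a b a b a) = x*y*z^3 - x^2*z^2 - z^4 - 2*x*y*z + x^2 + 4*z^2 - 2
tr(a b a b a^-2 b a b) = tr(b a b a b a b a^-1)*tr(a) - tr(b a b a b a b) = x^2*y*z^3 - x^3*z^2 - x*z^4 - 2*x^2*y*z - y*z^3 + x^3 + 5*x*z^2 + 2*y*z - 3*x
tr(b^-1 a b a b a^-2 b a) = tr(a b a b a^-2 b a)*tr(b) - tr(a b a b a^-2 b a b) = x^3*y^2*z^2 - x^4*y*z - x^2*y^3*z - 2*x^2*y*z^3 + x^3*z^2 + x*z^4 + 6*x^2*y*z + y^3*z + y*z^3 - x^3 - x*y^2 - 5*x*z^2 - 3*y*z + 3*x
tr(a^-2 b a b^-3 a b a b) = tr(b^-2 a b a b a^-2 b a)*tr(b) - tr(b^-2 a b a b a^-2 b a b) = x^3*y^4*z^2 - x^4*y^3*z - x^2*y^5*z - 2*x^2*y^3*z^3 - x^3*y^2*z^2 + x*y^2*z^4 + 2*x^4*y*z + 8*x^2*y^3*z + 3*x^2*y*z^3 + y^5*z + y^3*z^3 - x^3*y^2 - x^3*z^2 - x*y^4 - 5*x*y^2*z^2 - x*z^4 - 10*x^2*y*z - 5*y^3*z - y*z^3 + x^3 + 5*x*y^2 + 5*x*z^2 + 4*y*z - 3*x
tr(a^-2 b a b^-3 a b a b^-1) = tr(a^-2 b a b^-3 a b a)*tr(b) - tr(a^-2 b a b^-3 a b a b) = -x^3*y^4*z^2 + x^4*y^3*z + 2*x^2*y^5*z + 2*x^2*y^3*z^3 - x^3*y^4 + x^3*y^2*z^2 - x*y^6 - 2*x*y^4*z^2 - x*y^2*z^4 - 2*x^4*y*z - 9*x^2*y^3*z - 3*x^2*y*z^3 + 3*x^3*y^2 + x^3*z^2 + 7*x*y^4 + 8*x*y^2*z^2 + x*z^4 + 9*x^2*y*z - x^3 - 12*x*y^2 - 5*x*z^2 - y*z + 3*x
tr(b a b^-2 a^-2 b a b^-3 a) = tr(a^-2 b a b^-3 a b a b^-1)*tr(b) - tr(a^-2 b a b^-3 a b a) = -x^3*y^5*z^2 + x^4*y^4*z + 2*x^2*y^6*z + 2*x^2*y^4*z^3 - x^3*y^5 + x^3*y^3*z^2 - x*y^7 - 2*x*y^5*z^2 - x*y^3*z^4 - 2*x^4*y^2*z - 10*x^2*y^4*z - 3*x^2*y^2*z^3 + 4*x^3*y^3 + x^3*y*z^2 + 8*x*y^5 + 10*x*y^3*z^2 + x*y*z^4 + 10*x^2*y^2*z - y^4*z - y^2*z^3 - 3*x^3*y - 18*x*y^3 - 8*x*y*z^2 + x^2*z + 4*y^2*z + z^3 + 10*x*y - 3*z

-x^3*y^5*z^2 + x^4*y^4*z + 2*x^2*y^6*z + 2*x^2*y^4*z^3 - x^3*y^5 + x^3*y^3*z^2 - x*y^7 - 2*x*y^5*z^2 - x*y^3*z^4 - 2*x^4*y^2*z - 10*x^2*y^4*z - 3*x^2*y^2*z^3 + 4*x^3*y^3 + x^3*y*z^2 + 8*x*y^5 + 10*x*y^3*z^2 + x*y*z^4 + 10*x^2*y^2*z - y^4*z - y^2*z^3 - 3*x^3*y - 18*x*y^3 - 8*x*y*z^2 + x^2*z + 4*y^2*z + z^3 + 10*x*y - 3*z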